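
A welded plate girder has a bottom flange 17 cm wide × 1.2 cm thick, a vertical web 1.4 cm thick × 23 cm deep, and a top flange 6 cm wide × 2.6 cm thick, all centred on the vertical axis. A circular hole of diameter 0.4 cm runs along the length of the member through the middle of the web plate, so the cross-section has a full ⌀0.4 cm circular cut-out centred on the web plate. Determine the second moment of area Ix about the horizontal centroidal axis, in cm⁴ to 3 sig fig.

Treat the section as a set of non-overlapping primitives; coordinates are from the bounding-box lower-left.
Bottom plate: 17 × 1.2, A = 20.4 cm², y = 0.6 cm, Ī = 2.448 cm⁴.
Web plate: 1.4 × 23, A = 32.2 cm², y = 12.7 cm, Ī = 1419.5 cm⁴.
Top plate: 6 × 2.6, A = 15.6 cm², y = 25.5 cm, Ī = 8.788 cm⁴.
Hole (subtracted): ⌀0.4, A = 0.12566 cm², y = 12.7 cm, Ī = 0.0012566 cm⁴.
Centroid: ȳ = ΣA·y / ΣA = 12.007 cm.
Transfer each piece to the horizontal centroidal axis using Ī + A·d² with d = y − 12.007:
  bottom plate: d = -11.407 cm → contributes +2 657 cm⁴
  web plate: d = 0.69277 cm → contributes +1434.9 cm⁴
  top plate: d = 13.493 cm → contributes +2848.8 cm⁴
  hole: d = 0.69277 cm → contributes −0.061567 cm⁴
Total I = 6940.7 cm⁴.

Ix ≈ 6940 cm⁴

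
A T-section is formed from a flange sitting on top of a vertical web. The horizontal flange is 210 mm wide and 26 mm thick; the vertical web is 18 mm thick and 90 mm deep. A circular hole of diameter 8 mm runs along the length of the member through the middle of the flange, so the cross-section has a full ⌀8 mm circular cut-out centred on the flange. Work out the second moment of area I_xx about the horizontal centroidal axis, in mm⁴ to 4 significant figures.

I_xx ≈ 5.595 × 10⁶ mm⁴

Treat the section as a set of non-overlapping primitives; coordinates are from the bounding-box lower-left.
Flange: 210 × 26, A = 5 460 mm², y = 103 mm, Ī = 307 580 mm⁴.
Web: 18 × 90, A = 1 620 mm², y = 45 mm, Ī = 1 093 500 mm⁴.
Hole (subtracted): ⌀8, A = 50.2655 mm², y = 103 mm, Ī = 201.062 mm⁴.
Centroid: ȳ = ΣA·y / ΣA = 89.6339 mm.
Transfer each piece to the horizontal centroidal axis using Ī + A·d² with d = y − 89.6339:
  flange: d = 13.3661 mm → contributes +1 283 021 mm⁴
  web: d = -44.6339 mm → contributes +4 320 843 mm⁴
  hole: d = 13.3661 mm → contributes −9181.1 mm⁴
Total I = 5 594 682 mm⁴.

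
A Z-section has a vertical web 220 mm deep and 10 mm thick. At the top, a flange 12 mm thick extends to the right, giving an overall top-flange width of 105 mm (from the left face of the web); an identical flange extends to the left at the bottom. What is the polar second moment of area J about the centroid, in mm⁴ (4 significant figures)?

J ≈ 4.158 × 10⁷ mm⁴

Treat the section as a set of non-overlapping primitives; coordinates are from the bounding-box lower-left.
Web: 10 × 220, A = 2 200 mm², y = 110 mm, Ī = 8 873 333 mm⁴.
Top flange (beyond web): 95 × 12, A = 1 140 mm², y = 214 mm, Ī = 13 680 mm⁴.
Bottom flange (beyond web): 95 × 12, A = 1 140 mm², y = 6 mm, Ī = 13 680 mm⁴.
Centroid: ȳ = ΣA·y / ΣA = 110 mm.
Transfer each piece to the centroidal x-axis using Ī + A·d² with d = y − 110:
  web: d = 0 mm → contributes +8 873 333 mm⁴
  top flange (beyond web): d = 104 mm → contributes +12 343 920 mm⁴
  bottom flange (beyond web): d = -104 mm → contributes +12 343 920 mm⁴
Total I = 33 561 173 mm⁴.
For the y-axis: x̄ = 100 mm.
Repeating about the centroidal y-axis gives I_y = 8 017 333 mm⁴.
Polar second moment: J = I_x + I_y = 41 578 507 mm⁴.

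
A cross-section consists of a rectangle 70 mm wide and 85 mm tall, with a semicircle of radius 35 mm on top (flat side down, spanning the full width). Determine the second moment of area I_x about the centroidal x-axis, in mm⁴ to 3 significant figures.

I_x ≈ 8.53 × 10⁶ mm⁴

Decompose the section into non-overlapping parts with the origin at the bottom-left of its bounding rectangle.
Rectangular body: 70 × 85, A = 5 950 mm², y = 42.5 mm, Ī = 3 582 396 mm⁴.
Semicircular cap: semicircle r = 35, A = 1924.2 mm², y = 99.854 mm, Ī = 164 704 mm⁴.
Centroid: ȳ = ΣA·y / ΣA = 56.516 mm.
Transfer each piece to the centroidal x-axis using Ī + A·d² with d = y − 56.516:
  rectangular body: d = -14.016 mm → contributes +4 751 216 mm⁴
  semicircular cap: d = 43.339 mm → contributes +3 778 874 mm⁴
Total I = 8 530 090 mm⁴.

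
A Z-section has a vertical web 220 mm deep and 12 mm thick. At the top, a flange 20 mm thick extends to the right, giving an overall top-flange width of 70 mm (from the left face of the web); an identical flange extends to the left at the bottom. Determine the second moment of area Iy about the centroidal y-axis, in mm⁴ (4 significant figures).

Split into non-overlapping primitives; take the origin at the lower-left of the bounding box.
Web: 12 × 220, A = 2 640 mm², x = 64 mm, Ī = 31 680 mm⁴.
Top flange (beyond web): 58 × 20, A = 1 160 mm², x = 99 mm, Ī = 325 187 mm⁴.
Bottom flange (beyond web): 58 × 20, A = 1 160 mm², x = 29 mm, Ī = 325 187 mm⁴.
Centroid: x̄ = ΣA·x / ΣA = 64 mm.
Transfer each piece to the centroidal y-axis using Ī + A·d² with d = x − 64:
  web: d = 0 mm → contributes +31 680 mm⁴
  top flange (beyond web): d = 35 mm → contributes +1 746 187 mm⁴
  bottom flange (beyond web): d = -35 mm → contributes +1 746 187 mm⁴
Total I = 3 524 053 mm⁴.

Iy ≈ 3.524 × 10⁶ mm⁴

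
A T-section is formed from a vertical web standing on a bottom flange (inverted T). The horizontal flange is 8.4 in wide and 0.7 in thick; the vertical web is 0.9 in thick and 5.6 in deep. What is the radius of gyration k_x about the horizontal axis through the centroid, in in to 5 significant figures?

Break the section into simple shapes (no overlaps), measuring from the bottom-left corner of the bounding box.
Flange: 8.4 × 0.7, A = 5.88 in², y = 0.35 in, Ī = 0.2401 in⁴.
Web: 0.9 × 5.6, A = 5.04 in², y = 3.5 in, Ī = 13.1712 in⁴.
Centroid: ȳ = ΣA·y / ΣA = 1.803846 in.
Transfer each piece to the horizontal axis through the centroid using Ī + A·d² with d = y − 1.803846:
  flange: d = -1.453846 in → contributes +12.66847 in⁴
  web: d = 1.696154 in → contributes +27.67097 in⁴
Total I = 40.33944 in⁴.
Radius of gyration: k = √(I/A) = √(40.33944 / 10.92) = 1.922001 in.

k_x ≈ 1.9220 in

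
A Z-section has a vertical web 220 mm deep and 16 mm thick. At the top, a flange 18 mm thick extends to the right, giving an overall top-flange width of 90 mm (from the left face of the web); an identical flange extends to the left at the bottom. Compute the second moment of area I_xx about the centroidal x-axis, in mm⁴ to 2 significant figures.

I_xx ≈ 4.1 × 10⁷ mm⁴

Decompose the section into non-overlapping parts with the origin at the bottom-left of its bounding rectangle.
Web: 16 × 220, A = 3 520 mm², y = 110 mm, Ī = 14 197 333 mm⁴.
Top flange (beyond web): 74 × 18, A = 1 332 mm², y = 211 mm, Ī = 35 964 mm⁴.
Bottom flange (beyond web): 74 × 18, A = 1 332 mm², y = 9 mm, Ī = 35 964 mm⁴.
Centroid: ȳ = ΣA·y / ΣA = 110 mm.
Transfer each piece to the centroidal x-axis using Ī + A·d² with d = y − 110:
  web: d = 0 mm → contributes +14 197 333 mm⁴
  top flange (beyond web): d = 101 mm → contributes +13 623 696 mm⁴
  bottom flange (beyond web): d = -101 mm → contributes +13 623 696 mm⁴
Total I = 41 444 725 mm⁴.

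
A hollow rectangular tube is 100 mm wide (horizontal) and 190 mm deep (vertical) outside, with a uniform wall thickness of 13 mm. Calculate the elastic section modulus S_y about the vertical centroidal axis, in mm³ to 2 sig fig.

Decompose the section into non-overlapping parts with the origin at the bottom-left of its bounding rectangle.
Outer rectangle: 100 × 190, A = 19 000 mm², x = 50 mm, Ī = 15 833 333 mm⁴.
Inner void (subtracted): 74 × 164, A = 12 136 mm², x = 50 mm, Ī = 5 538 061 mm⁴.
By symmetry the centroid is at mid-width, x̄ = 50 mm.
All pieces are centred on the vertical centroidal axis, so I = ΣĪ (holes subtracted) = 10 295 272 mm⁴.
Extreme fibre distance c = 50 mm; S = I/c = 205 905 mm³.

S_y ≈ 2.1 × 10⁵ mm³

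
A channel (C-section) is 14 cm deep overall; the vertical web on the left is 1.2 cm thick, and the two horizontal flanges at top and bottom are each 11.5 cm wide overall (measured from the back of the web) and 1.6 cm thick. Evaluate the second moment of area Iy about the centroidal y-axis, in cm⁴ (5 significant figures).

Iy ≈ 661.33 cm⁴

Treat the section as a set of non-overlapping primitives; coordinates are from the bounding-box lower-left.
Web: 1.2 × 14, A = 16.8 cm², x = 0.6 cm, Ī = 2.016 cm⁴.
Top flange (beyond web): 10.3 × 1.6, A = 16.48 cm², x = 6.35 cm, Ī = 145.6969 cm⁴.
Bottom flange (beyond web): 10.3 × 1.6, A = 16.48 cm², x = 6.35 cm, Ī = 145.6969 cm⁴.
Centroid: x̄ = ΣA·x / ΣA = 4.408682 cm.
Transfer each piece to the centroidal y-axis using Ī + A·d² with d = x − 4.408682:
  web: d = -3.808682 cm → contributes +245.7177 cm⁴
  top flange (beyond web): d = 1.941318 cm → contributes +207.8054 cm⁴
  bottom flange (beyond web): d = 1.941318 cm → contributes +207.8054 cm⁴
Total I = 661.3285 cm⁴.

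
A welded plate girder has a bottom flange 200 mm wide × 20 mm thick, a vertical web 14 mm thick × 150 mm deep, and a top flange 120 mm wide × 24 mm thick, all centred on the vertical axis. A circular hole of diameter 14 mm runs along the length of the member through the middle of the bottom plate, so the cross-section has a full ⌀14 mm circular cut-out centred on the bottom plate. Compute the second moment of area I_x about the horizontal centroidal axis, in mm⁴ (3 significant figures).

I_x ≈ 5.31 × 10⁷ mm⁴

Decompose the section into non-overlapping parts with the origin at the bottom-left of its bounding rectangle.
Bottom plate: 200 × 20, A = 4 000 mm², y = 10 mm, Ī = 133 333 mm⁴.
Web plate: 14 × 150, A = 2 100 mm², y = 95 mm, Ī = 3 937 500 mm⁴.
Top plate: 120 × 24, A = 2 880 mm², y = 182 mm, Ī = 138 240 mm⁴.
Hole (subtracted): ⌀14, A = 153.94 mm², y = 10 mm, Ī = 1885.7 mm⁴.
Centroid: ȳ = ΣA·y / ΣA = 86.349 mm.
Transfer each piece to the horizontal centroidal axis using Ī + A·d² with d = y − 86.349:
  bottom plate: d = -76.349 mm → contributes +23 449 943 mm⁴
  web plate: d = 8.6511 mm → contributes +4 094 668 mm⁴
  top plate: d = 95.651 mm → contributes +26 487 750 mm⁴
  hole: d = -76.349 mm → contributes −899 214 mm⁴
Total I = 53 133 147 mm⁴.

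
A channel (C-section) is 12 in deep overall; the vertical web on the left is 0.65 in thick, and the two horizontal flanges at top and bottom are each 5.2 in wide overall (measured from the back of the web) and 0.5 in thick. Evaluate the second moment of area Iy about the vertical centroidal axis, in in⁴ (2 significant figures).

Treat the section as a set of non-overlapping primitives; coordinates are from the bounding-box lower-left.
Web: 0.65 × 12, A = 7.8 in², x = 0.325 in, Ī = 0.2746 in⁴.
Top flange (beyond web): 4.55 × 0.5, A = 2.275 in², x = 2.925 in, Ī = 3.925 in⁴.
Bottom flange (beyond web): 4.55 × 0.5, A = 2.275 in², x = 2.925 in, Ī = 3.925 in⁴.
Centroid: x̄ = ΣA·x / ΣA = 1.283 in.
Transfer each piece to the vertical centroidal axis using Ī + A·d² with d = x − 1.283:
  web: d = -0.9579 in → contributes +7.432 in⁴
  top flange (beyond web): d = 1.642 in → contributes +10.06 in⁴
  bottom flange (beyond web): d = 1.642 in → contributes +10.06 in⁴
Total I = 27.55 in⁴.

Iy ≈ 28 in⁴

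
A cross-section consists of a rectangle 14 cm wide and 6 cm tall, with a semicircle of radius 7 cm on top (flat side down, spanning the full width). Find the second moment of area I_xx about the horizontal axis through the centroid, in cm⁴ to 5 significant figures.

Split into non-overlapping primitives; take the origin at the lower-left of the bounding box.
Rectangular body: 14 × 6, A = 84 cm², y = 3 cm, Ī = 252 cm⁴.
Semicircular cap: semicircle r = 7, A = 76.96902 cm², y = 8.970892 cm, Ī = 263.5265 cm⁴.
Centroid: ȳ = ΣA·y / ΣA = 5.855045 cm.
Transfer each piece to the horizontal axis through the centroid using Ī + A·d² with d = y − 5.855045:
  rectangular body: d = -2.855045 cm → contributes +936.7075 cm⁴
  semicircular cap: d = 3.115848 cm → contributes +1010.781 cm⁴
Total I = 1947.488 cm⁴.

I_xx ≈ 1947.5 cm⁴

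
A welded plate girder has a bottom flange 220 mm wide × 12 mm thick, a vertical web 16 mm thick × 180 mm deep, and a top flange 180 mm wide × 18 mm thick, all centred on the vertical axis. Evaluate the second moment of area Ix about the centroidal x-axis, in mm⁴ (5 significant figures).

Ix ≈ 6.3463 × 10⁷ mm⁴

Break the section into simple shapes (no overlaps), measuring from the bottom-left corner of the bounding box.
Bottom plate: 220 × 12, A = 2 640 mm², y = 6 mm, Ī = 31 680 mm⁴.
Web plate: 16 × 180, A = 2 880 mm², y = 102 mm, Ī = 7 776 000 mm⁴.
Top plate: 180 × 18, A = 3 240 mm², y = 201 mm, Ī = 87 480 mm⁴.
Centroid: ȳ = ΣA·y / ΣA = 109.6849 mm.
Transfer each piece to the centroidal x-axis using Ī + A·d² with d = y − 109.6849:
  bottom plate: d = -103.6849 mm → contributes +28 413 172 mm⁴
  web plate: d = -7.684932 mm → contributes +7 946 088 mm⁴
  top plate: d = 91.31507 mm → contributes +27 104 031 mm⁴
Total I = 63 463 290 mm⁴.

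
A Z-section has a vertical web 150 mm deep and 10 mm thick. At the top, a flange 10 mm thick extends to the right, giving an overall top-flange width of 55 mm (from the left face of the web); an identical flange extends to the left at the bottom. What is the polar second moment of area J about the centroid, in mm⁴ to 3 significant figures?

Decompose the section into non-overlapping parts with the origin at the bottom-left of its bounding rectangle.
Web: 10 × 150, A = 1 500 mm², y = 75 mm, Ī = 2 812 500 mm⁴.
Top flange (beyond web): 45 × 10, A = 450 mm², y = 145 mm, Ī = 3 750 mm⁴.
Bottom flange (beyond web): 45 × 10, A = 450 mm², y = 5 mm, Ī = 3 750 mm⁴.
Centroid: ȳ = ΣA·y / ΣA = 75 mm.
Transfer each piece to the centroidal x-axis using Ī + A·d² with d = y − 75:
  web: d = 0 mm → contributes +2 812 500 mm⁴
  top flange (beyond web): d = 70 mm → contributes +2 208 750 mm⁴
  bottom flange (beyond web): d = -70 mm → contributes +2 208 750 mm⁴
Total I = 7 230 000 mm⁴.
For the y-axis: x̄ = 50 mm.
Repeating about the centroidal y-axis gives I_y = 845 000 mm⁴.
Polar second moment: J = I_x + I_y = 8 075 000 mm⁴.

J ≈ 8.08 × 10⁶ mm⁴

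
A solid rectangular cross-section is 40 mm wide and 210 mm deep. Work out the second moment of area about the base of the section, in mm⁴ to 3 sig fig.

The section: 40 × 210, A = 8 400 mm², y = 105 mm, Ī = 30 870 000 mm⁴.
Transfer it to the base of the section using Ī + A·d² with d = y − 0:
  the section: d = 105 mm → contributes +123 480 000 mm⁴
Total I = 123 480 000 mm⁴.

I_base ≈ 1.23 × 10⁸ mm⁴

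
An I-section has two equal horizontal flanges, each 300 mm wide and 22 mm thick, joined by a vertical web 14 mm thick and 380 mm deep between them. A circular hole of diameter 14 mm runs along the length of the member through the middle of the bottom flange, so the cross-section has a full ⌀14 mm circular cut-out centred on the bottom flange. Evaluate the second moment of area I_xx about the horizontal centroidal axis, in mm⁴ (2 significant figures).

Treat the section as a set of non-overlapping primitives; coordinates are from the bounding-box lower-left.
Bottom flange: 300 × 22, A = 6 600 mm², y = 11 mm, Ī = 266 200 mm⁴.
Web: 14 × 380, A = 5 320 mm², y = 212 mm, Ī = 64 017 333 mm⁴.
Top flange: 300 × 22, A = 6 600 mm², y = 413 mm, Ī = 266 200 mm⁴.
Hole (subtracted): ⌀14, A = 153.9 mm², y = 11 mm, Ī = 1 886 mm⁴.
Centroid: ȳ = ΣA·y / ΣA = 213.7 mm.
Transfer each piece to the horizontal centroidal axis using Ī + A·d² with d = y − 213.7:
  bottom flange: d = -202.7 mm → contributes +271 401 413 mm⁴
  web: d = -1.685 mm → contributes +64 032 433 mm⁴
  top flange: d = 199.3 mm → contributes +262 461 652 mm⁴
  hole: d = -202.7 mm → contributes −6 325 829 mm⁴
Total I = 591 569 669 mm⁴.

I_xx ≈ 5.9 × 10⁸ mm⁴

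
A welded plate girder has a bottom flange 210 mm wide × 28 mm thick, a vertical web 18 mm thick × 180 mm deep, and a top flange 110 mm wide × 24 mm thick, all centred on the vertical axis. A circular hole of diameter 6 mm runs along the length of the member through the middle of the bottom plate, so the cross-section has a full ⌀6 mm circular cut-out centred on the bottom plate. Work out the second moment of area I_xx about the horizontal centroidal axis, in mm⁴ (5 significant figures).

Break the section into simple shapes (no overlaps), measuring from the bottom-left corner of the bounding box.
Bottom plate: 210 × 28, A = 5 880 mm², y = 14 mm, Ī = 384 160 mm⁴.
Web plate: 18 × 180, A = 3 240 mm², y = 118 mm, Ī = 8 748 000 mm⁴.
Top plate: 110 × 24, A = 2 640 mm², y = 220 mm, Ī = 126 720 mm⁴.
Hole (subtracted): ⌀6, A = 28.27433 mm², y = 14 mm, Ī = 63.61725 mm⁴.
Centroid: ȳ = ΣA·y / ΣA = 89.07847 mm.
Transfer each piece to the horizontal centroidal axis using Ī + A·d² with d = y − 89.07847:
  bottom plate: d = -75.07847 mm → contributes +33 528 406 mm⁴
  web plate: d = 28.92153 mm → contributes +11 458 114 mm⁴
  top plate: d = 130.9215 mm → contributes +45 377 501 mm⁴
  hole: d = -75.07847 mm → contributes −159439.7 mm⁴
Total I = 90 204 581 mm⁴.

I_xx ≈ 9.0205 × 10⁷ mm⁴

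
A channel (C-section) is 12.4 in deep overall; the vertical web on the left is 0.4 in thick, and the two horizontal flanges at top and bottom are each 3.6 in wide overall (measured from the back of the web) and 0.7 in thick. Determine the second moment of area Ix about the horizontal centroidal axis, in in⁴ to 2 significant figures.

Ix ≈ 220 in⁴

Treat the section as a set of non-overlapping primitives; coordinates are from the bounding-box lower-left.
Web: 0.4 × 12.4, A = 4.96 in², y = 6.2 in, Ī = 63.55 in⁴.
Top flange (beyond web): 3.2 × 0.7, A = 2.24 in², y = 12.05 in, Ī = 0.09147 in⁴.
Bottom flange (beyond web): 3.2 × 0.7, A = 2.24 in², y = 0.35 in, Ī = 0.09147 in⁴.
By symmetry the centroid is at mid-height, ȳ = 6.2 in.
Transfer each piece to the horizontal centroidal axis using Ī + A·d² with d = y − 6.2:
  web: d = 0 in → contributes +63.55 in⁴
  top flange (beyond web): d = 5.85 in → contributes +76.75 in⁴
  bottom flange (beyond web): d = -5.85 in → contributes +76.75 in⁴
Total I = 217.1 in⁴.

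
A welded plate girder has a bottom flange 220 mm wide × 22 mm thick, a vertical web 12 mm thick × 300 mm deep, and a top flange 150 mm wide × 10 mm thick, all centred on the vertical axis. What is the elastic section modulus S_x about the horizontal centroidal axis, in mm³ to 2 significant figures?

Decompose the section into non-overlapping parts with the origin at the bottom-left of its bounding rectangle.
Bottom plate: 220 × 22, A = 4 840 mm², y = 11 mm, Ī = 195 213 mm⁴.
Web plate: 12 × 300, A = 3 600 mm², y = 172 mm, Ī = 27 000 000 mm⁴.
Top plate: 150 × 10, A = 1 500 mm², y = 327 mm, Ī = 12 500 mm⁴.
Centroid: ȳ = ΣA·y / ΣA = 117 mm.
Transfer each piece to the horizontal centroidal axis using Ī + A·d² with d = y − 117:
  bottom plate: d = -106 mm → contributes +54 573 324 mm⁴
  web plate: d = 55 mm → contributes +37 891 594 mm⁴
  top plate: d = 210 mm → contributes +66 165 035 mm⁴
Total I = 158 629 953 mm⁴.
Extreme fibre distance c = 215 mm; S = I/c = 737 800 mm³.

S_x ≈ 7.4 × 10⁵ mm³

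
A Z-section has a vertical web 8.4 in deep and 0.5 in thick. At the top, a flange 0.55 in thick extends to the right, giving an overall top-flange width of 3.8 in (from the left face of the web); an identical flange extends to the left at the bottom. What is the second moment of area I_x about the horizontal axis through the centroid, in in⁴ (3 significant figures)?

I_x ≈ 80.7 in⁴

Treat the section as a set of non-overlapping primitives; coordinates are from the bounding-box lower-left.
Web: 0.5 × 8.4, A = 4.2 in², y = 4.2 in, Ī = 24.696 in⁴.
Top flange (beyond web): 3.3 × 0.55, A = 1.815 in², y = 8.125 in, Ī = 0.045753 in⁴.
Bottom flange (beyond web): 3.3 × 0.55, A = 1.815 in², y = 0.275 in, Ī = 0.045753 in⁴.
Centroid: ȳ = ΣA·y / ΣA = 4.2 in.
Transfer each piece to the horizontal axis through the centroid using Ī + A·d² with d = y − 4.2:
  web: d = 0 in → contributes +24.696 in⁴
  top flange (beyond web): d = 3.925 in → contributes +28.007 in⁴
  bottom flange (beyond web): d = -3.925 in → contributes +28.007 in⁴
Total I = 80.71 in⁴.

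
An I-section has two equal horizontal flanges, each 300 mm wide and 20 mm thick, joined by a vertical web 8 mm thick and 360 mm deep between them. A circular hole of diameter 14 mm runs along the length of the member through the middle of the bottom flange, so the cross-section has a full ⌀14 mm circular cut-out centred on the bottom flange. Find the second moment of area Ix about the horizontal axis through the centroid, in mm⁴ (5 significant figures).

Split into non-overlapping primitives; take the origin at the lower-left of the bounding box.
Bottom flange: 300 × 20, A = 6 000 mm², y = 10 mm, Ī = 200 000 mm⁴.
Web: 8 × 360, A = 2 880 mm², y = 200 mm, Ī = 31 104 000 mm⁴.
Top flange: 300 × 20, A = 6 000 mm², y = 390 mm, Ī = 200 000 mm⁴.
Hole (subtracted): ⌀14, A = 153.938 mm², y = 10 mm, Ī = 1885.741 mm⁴.
Centroid: ȳ = ΣA·y / ΣA = 201.9862 mm.
Transfer each piece to the horizontal axis through the centroid using Ī + A·d² with d = y − 201.9862:
  bottom flange: d = -191.9862 mm → contributes +221 352 100 mm⁴
  web: d = -1.986154 mm → contributes +31 115 361 mm⁴
  top flange: d = 188.0138 mm → contributes +212 295 238 mm⁴
  hole: d = -191.9862 mm → contributes −5 675 839 mm⁴
Total I = 459 086 860 mm⁴.

Ix ≈ 4.5909 × 10⁸ mm⁴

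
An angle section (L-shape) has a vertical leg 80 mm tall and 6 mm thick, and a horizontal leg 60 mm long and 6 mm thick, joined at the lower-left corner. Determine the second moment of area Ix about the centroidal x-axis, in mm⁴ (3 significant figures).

Break the section into simple shapes (no overlaps), measuring from the bottom-left corner of the bounding box.
Vertical leg: 6 × 80, A = 480 mm², y = 40 mm, Ī = 256 000 mm⁴.
Horizontal leg (remainder): 54 × 6, A = 324 mm², y = 3 mm, Ī = 972 mm⁴.
Centroid: ȳ = ΣA·y / ΣA = 25.09 mm.
Transfer each piece to the centroidal x-axis using Ī + A·d² with d = y − 25.09:
  vertical leg: d = 14.91 mm → contributes +362 714 mm⁴
  horizontal leg (remainder): d = -22.09 mm → contributes +159 067 mm⁴
Total I = 521 782 mm⁴.

Ix ≈ 5.22 × 10⁵ mm⁴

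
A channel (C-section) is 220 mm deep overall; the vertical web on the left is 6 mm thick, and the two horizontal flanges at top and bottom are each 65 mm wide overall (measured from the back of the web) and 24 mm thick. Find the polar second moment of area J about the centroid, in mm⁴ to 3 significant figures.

J ≈ 3.44 × 10⁷ mm⁴

Decompose the section into non-overlapping parts with the origin at the bottom-left of its bounding rectangle.
Web: 6 × 220, A = 1 320 mm², y = 110 mm, Ī = 5 324 000 mm⁴.
Top flange (beyond web): 59 × 24, A = 1 416 mm², y = 208 mm, Ī = 67 968 mm⁴.
Bottom flange (beyond web): 59 × 24, A = 1 416 mm², y = 12 mm, Ī = 67 968 mm⁴.
By symmetry the centroid is at mid-height, ȳ = 110 mm.
Transfer each piece to the centroidal x-axis using Ī + A·d² with d = y − 110:
  web: d = 0 mm → contributes +5 324 000 mm⁴
  top flange (beyond web): d = 98 mm → contributes +13 667 232 mm⁴
  bottom flange (beyond web): d = -98 mm → contributes +13 667 232 mm⁴
Total I = 32 658 464 mm⁴.
For the y-axis: x̄ = 25.168 mm.
Repeating about the centroidal y-axis gives I_y = 1 776 467 mm⁴.
Polar second moment: J = I_x + I_y = 34 434 931 mm⁴.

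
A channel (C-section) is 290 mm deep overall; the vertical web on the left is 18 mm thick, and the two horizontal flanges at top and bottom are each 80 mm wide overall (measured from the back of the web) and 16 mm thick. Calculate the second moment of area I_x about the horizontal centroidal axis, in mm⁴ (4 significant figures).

I_x ≈ 7.386 × 10⁷ mm⁴

Treat the section as a set of non-overlapping primitives; coordinates are from the bounding-box lower-left.
Web: 18 × 290, A = 5 220 mm², y = 145 mm, Ī = 36 583 500 mm⁴.
Top flange (beyond web): 62 × 16, A = 992 mm², y = 282 mm, Ī = 21162.7 mm⁴.
Bottom flange (beyond web): 62 × 16, A = 992 mm², y = 8 mm, Ī = 21162.7 mm⁴.
By symmetry the centroid is at mid-height, ȳ = 145 mm.
Transfer each piece to the horizontal centroidal axis using Ī + A·d² with d = y − 145:
  web: d = 0 mm → contributes +36 583 500 mm⁴
  top flange (beyond web): d = 137 mm → contributes +18 640 011 mm⁴
  bottom flange (beyond web): d = -137 mm → contributes +18 640 011 mm⁴
Total I = 73 863 521 mm⁴.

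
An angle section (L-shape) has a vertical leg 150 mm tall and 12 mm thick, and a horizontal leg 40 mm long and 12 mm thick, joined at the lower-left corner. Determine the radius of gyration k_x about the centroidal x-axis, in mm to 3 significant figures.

k_x ≈ 47.0 mm

Decompose the section into non-overlapping parts with the origin at the bottom-left of its bounding rectangle.
Vertical leg: 12 × 150, A = 1 800 mm², y = 75 mm, Ī = 3 375 000 mm⁴.
Horizontal leg (remainder): 28 × 12, A = 336 mm², y = 6 mm, Ī = 4 032 mm⁴.
Centroid: ȳ = ΣA·y / ΣA = 64.146 mm.
Transfer each piece to the centroidal x-axis using Ī + A·d² with d = y − 64.146:
  vertical leg: d = 10.854 mm → contributes +3 587 054 mm⁴
  horizontal leg (remainder): d = -58.146 mm → contributes +1 140 036 mm⁴
Total I = 4 727 090 mm⁴.
Radius of gyration: k = √(I/A) = √(4 727 090 / 2 136) = 47.043 mm.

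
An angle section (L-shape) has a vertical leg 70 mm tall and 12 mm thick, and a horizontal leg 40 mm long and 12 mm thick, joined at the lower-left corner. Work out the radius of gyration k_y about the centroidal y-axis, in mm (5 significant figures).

Break the section into simple shapes (no overlaps), measuring from the bottom-left corner of the bounding box.
Vertical leg: 12 × 70, A = 840 mm², x = 6 mm, Ī = 10 080 mm⁴.
Horizontal leg (remainder): 28 × 12, A = 336 mm², x = 26 mm, Ī = 21 952 mm⁴.
Centroid: x̄ = ΣA·x / ΣA = 11.71429 mm.
Transfer each piece to the centroidal y-axis using Ī + A·d² with d = x − 11.71429:
  vertical leg: d = -5.714286 mm → contributes +37508.57 mm⁴
  horizontal leg (remainder): d = 14.28571 mm → contributes +90523.43 mm⁴
Total I = 128 032 mm⁴.
Radius of gyration: k = √(I/A) = √(128 032 / 1 176) = 10.43411 mm.

k_y ≈ 10.434 mm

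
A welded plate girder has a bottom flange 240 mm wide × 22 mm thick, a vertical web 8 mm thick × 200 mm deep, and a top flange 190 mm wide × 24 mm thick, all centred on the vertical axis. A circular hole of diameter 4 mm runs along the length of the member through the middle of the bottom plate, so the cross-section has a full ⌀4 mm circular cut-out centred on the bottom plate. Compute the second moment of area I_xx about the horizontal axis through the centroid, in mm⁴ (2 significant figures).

Break the section into simple shapes (no overlaps), measuring from the bottom-left corner of the bounding box.
Bottom plate: 240 × 22, A = 5 280 mm², y = 11 mm, Ī = 212 960 mm⁴.
Web plate: 8 × 200, A = 1 600 mm², y = 122 mm, Ī = 5 333 333 mm⁴.
Top plate: 190 × 24, A = 4 560 mm², y = 234 mm, Ī = 218 880 mm⁴.
Hole (subtracted): ⌀4, A = 12.57 mm², y = 11 mm, Ī = 12.57 mm⁴.
Centroid: ȳ = ΣA·y / ΣA = 115.5 mm.
Transfer each piece to the horizontal axis through the centroid using Ī + A·d² with d = y − 115.5:
  bottom plate: d = -104.5 mm → contributes +57 902 128 mm⁴
  web plate: d = 6.473 mm → contributes +5 400 364 mm⁴
  top plate: d = 118.5 mm → contributes +64 221 925 mm⁴
  hole: d = -104.5 mm → contributes −137 312 mm⁴
Total I = 127 387 104 mm⁴.

I_xx ≈ 1.3 × 10⁸ mm⁴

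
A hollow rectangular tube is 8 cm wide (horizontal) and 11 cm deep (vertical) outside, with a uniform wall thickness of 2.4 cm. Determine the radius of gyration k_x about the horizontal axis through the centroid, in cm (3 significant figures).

Split into non-overlapping primitives; take the origin at the lower-left of the bounding box.
Outer rectangle: 8 × 11, A = 88 cm², y = 5.5 cm, Ī = 887.33 cm⁴.
Inner void (subtracted): 3.2 × 6.2, A = 19.84 cm², y = 5.5 cm, Ī = 63.554 cm⁴.
By symmetry the centroid is at mid-height, ȳ = 5.5 cm.
All pieces are centred on the horizontal axis through the centroid, so I = ΣĪ (holes subtracted) = 823.78 cm⁴.
Radius of gyration: k = √(I/A) = √(823.78 / 68.16) = 3.4765 cm.

k_x ≈ 3.48 cm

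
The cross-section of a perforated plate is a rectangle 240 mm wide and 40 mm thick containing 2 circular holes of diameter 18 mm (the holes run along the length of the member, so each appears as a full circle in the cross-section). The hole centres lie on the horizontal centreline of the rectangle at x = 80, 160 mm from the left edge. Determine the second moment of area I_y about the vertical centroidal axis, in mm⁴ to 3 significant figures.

Break the section into simple shapes (no overlaps), measuring from the bottom-left corner of the bounding box.
Plate: 240 × 40, A = 9 600 mm², x = 120 mm, Ī = 46 080 000 mm⁴.
Hole 1 (subtracted): ⌀18, A = 254.47 mm², x = 80 mm, Ī = 5 153 mm⁴.
Hole 2 (subtracted): ⌀18, A = 254.47 mm², x = 160 mm, Ī = 5 153 mm⁴.
By symmetry the centroid is at mid-width, x̄ = 120 mm.
Transfer each piece to the vertical centroidal axis using Ī + A·d² with d = x − 120:
  plate: d = 0 mm → contributes +46 080 000 mm⁴
  hole 1: d = -40 mm → contributes −412 303 mm⁴
  hole 2: d = 40 mm → contributes −412 303 mm⁴
Total I = 45 255 393 mm⁴.

I_y ≈ 4.53 × 10⁷ mm⁴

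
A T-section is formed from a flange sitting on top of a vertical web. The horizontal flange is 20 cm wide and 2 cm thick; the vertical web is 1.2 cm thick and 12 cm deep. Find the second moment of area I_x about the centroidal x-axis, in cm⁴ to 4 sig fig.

I_x ≈ 705.0 cm⁴

Break the section into simple shapes (no overlaps), measuring from the bottom-left corner of the bounding box.
Flange: 20 × 2, A = 40 cm², y = 13 cm, Ī = 13.3333 cm⁴.
Web: 1.2 × 12, A = 14.4 cm², y = 6 cm, Ī = 172.8 cm⁴.
Centroid: ȳ = ΣA·y / ΣA = 11.1471 cm.
Transfer each piece to the centroidal x-axis using Ī + A·d² with d = y − 11.1471:
  flange: d = 1.85294 cm → contributes +150.669 cm⁴
  web: d = -5.14706 cm → contributes +554.288 cm⁴
Total I = 704.957 cm⁴.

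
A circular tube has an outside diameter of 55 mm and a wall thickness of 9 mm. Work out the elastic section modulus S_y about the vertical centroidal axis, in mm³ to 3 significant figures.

Treat the section as a set of non-overlapping primitives; coordinates are from the bounding-box lower-left.
Outer circle: ⌀55, A = 2375.8 mm², x = 27.5 mm, Ī = 449 180 mm⁴.
Bore (subtracted): ⌀37, A = 1075.2 mm², x = 27.5 mm, Ī = 91 998 mm⁴.
By symmetry the centroid is at mid-width, x̄ = 27.5 mm.
All pieces are centred on the vertical centroidal axis, so I = ΣĪ (holes subtracted) = 357 183 mm⁴.
Extreme fibre distance c = 27.5 mm; S = I/c = 12 988 mm³.

S_y ≈ 1.30 × 10⁴ mm³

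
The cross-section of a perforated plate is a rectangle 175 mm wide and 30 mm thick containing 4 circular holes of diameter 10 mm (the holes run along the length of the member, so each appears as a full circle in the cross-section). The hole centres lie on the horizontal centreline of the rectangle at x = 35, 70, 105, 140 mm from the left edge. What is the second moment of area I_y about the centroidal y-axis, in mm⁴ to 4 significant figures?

Break the section into simple shapes (no overlaps), measuring from the bottom-left corner of the bounding box.
Plate: 175 × 30, A = 5 250 mm², x = 87.5 mm, Ī = 13 398 438 mm⁴.
Hole 1 (subtracted): ⌀10, A = 78.5398 mm², x = 35 mm, Ī = 490.874 mm⁴.
Hole 2 (subtracted): ⌀10, A = 78.5398 mm², x = 70 mm, Ī = 490.874 mm⁴.
Hole 3 (subtracted): ⌀10, A = 78.5398 mm², x = 105 mm, Ī = 490.874 mm⁴.
Hole 4 (subtracted): ⌀10, A = 78.5398 mm², x = 140 mm, Ī = 490.874 mm⁴.
By symmetry the centroid is at mid-width, x̄ = 87.5 mm.
Transfer each piece to the centroidal y-axis using Ī + A·d² with d = x − 87.5:
  plate: d = 0 mm → contributes +13 398 438 mm⁴
  hole 1: d = -52.5 mm → contributes −216 966 mm⁴
  hole 2: d = -17.5 mm → contributes −24543.7 mm⁴
  hole 3: d = 17.5 mm → contributes −24543.7 mm⁴
  hole 4: d = 52.5 mm → contributes −216 966 mm⁴
Total I = 12 915 418 mm⁴.

I_y ≈ 1.292 × 10⁷ mm⁴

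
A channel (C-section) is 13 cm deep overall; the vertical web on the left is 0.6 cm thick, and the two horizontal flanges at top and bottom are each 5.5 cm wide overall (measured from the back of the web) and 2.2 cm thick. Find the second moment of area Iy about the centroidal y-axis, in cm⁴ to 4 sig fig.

Break the section into simple shapes (no overlaps), measuring from the bottom-left corner of the bounding box.
Web: 0.6 × 13, A = 7.8 cm², x = 0.3 cm, Ī = 0.234 cm⁴.
Top flange (beyond web): 4.9 × 2.2, A = 10.78 cm², x = 3.05 cm, Ī = 21.569 cm⁴.
Bottom flange (beyond web): 4.9 × 2.2, A = 10.78 cm², x = 3.05 cm, Ī = 21.569 cm⁴.
Centroid: x̄ = ΣA·x / ΣA = 2.31941 cm.
Transfer each piece to the centroidal y-axis using Ī + A·d² with d = x − 2.31941:
  web: d = -2.01941 cm → contributes +32.0427 cm⁴
  top flange (beyond web): d = 0.730586 cm → contributes +27.3229 cm⁴
  bottom flange (beyond web): d = 0.730586 cm → contributes +27.3229 cm⁴
Total I = 86.6884 cm⁴.

Iy ≈ 86.69 cm⁴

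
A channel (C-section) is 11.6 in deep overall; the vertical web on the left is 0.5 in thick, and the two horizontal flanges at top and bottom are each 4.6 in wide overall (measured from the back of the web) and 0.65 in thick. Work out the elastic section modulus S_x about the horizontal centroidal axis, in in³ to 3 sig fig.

Treat the section as a set of non-overlapping primitives; coordinates are from the bounding-box lower-left.
Web: 0.5 × 11.6, A = 5.8 in², y = 5.8 in, Ī = 65.037 in⁴.
Top flange (beyond web): 4.1 × 0.65, A = 2.665 in², y = 11.275 in, Ī = 0.09383 in⁴.
Bottom flange (beyond web): 4.1 × 0.65, A = 2.665 in², y = 0.325 in, Ī = 0.09383 in⁴.
By symmetry the centroid is at mid-height, ȳ = 5.8 in.
Transfer each piece to the horizontal centroidal axis using Ī + A·d² with d = y − 5.8:
  web: d = 0 in → contributes +65.037 in⁴
  top flange (beyond web): d = 5.475 in → contributes +79.979 in⁴
  bottom flange (beyond web): d = -5.475 in → contributes +79.979 in⁴
Total I = 225 in⁴.
Extreme fibre distance c = 5.8 in; S = I/c = 38.792 in³.

S_x ≈ 38.8 in³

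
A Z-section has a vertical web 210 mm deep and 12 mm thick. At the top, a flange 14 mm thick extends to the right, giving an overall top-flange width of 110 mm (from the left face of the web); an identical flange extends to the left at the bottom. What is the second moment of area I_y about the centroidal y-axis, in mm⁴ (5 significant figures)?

Treat the section as a set of non-overlapping primitives; coordinates are from the bounding-box lower-left.
Web: 12 × 210, A = 2 520 mm², x = 104 mm, Ī = 30 240 mm⁴.
Top flange (beyond web): 98 × 14, A = 1 372 mm², x = 159 mm, Ī = 1 098 057 mm⁴.
Bottom flange (beyond web): 98 × 14, A = 1 372 mm², x = 49 mm, Ī = 1 098 057 mm⁴.
Centroid: x̄ = ΣA·x / ΣA = 104 mm.
Transfer each piece to the centroidal y-axis using Ī + A·d² with d = x − 104:
  web: d = 0 mm → contributes +30 240 mm⁴
  top flange (beyond web): d = 55 mm → contributes +5 248 357 mm⁴
  bottom flange (beyond web): d = -55 mm → contributes +5 248 357 mm⁴
Total I = 10 526 955 mm⁴.

I_y ≈ 1.0527 × 10⁷ mm⁴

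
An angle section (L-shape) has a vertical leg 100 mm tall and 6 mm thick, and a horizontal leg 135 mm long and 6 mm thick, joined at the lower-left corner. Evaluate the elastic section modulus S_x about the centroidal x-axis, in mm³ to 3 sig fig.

S_x ≈ 1.63 × 10⁴ mm³

Split into non-overlapping primitives; take the origin at the lower-left of the bounding box.
Vertical leg: 6 × 100, A = 600 mm², y = 50 mm, Ī = 500 000 mm⁴.
Horizontal leg (remainder): 129 × 6, A = 774 mm², y = 3 mm, Ī = 2 322 mm⁴.
Centroid: ȳ = ΣA·y / ΣA = 23.524 mm.
Transfer each piece to the centroidal x-axis using Ī + A·d² with d = y − 23.524:
  vertical leg: d = 26.476 mm → contributes +920 587 mm⁴
  horizontal leg (remainder): d = -20.524 mm → contributes +328 358 mm⁴
Total I = 1 248 945 mm⁴.
Extreme fibre distance c = 76.476 mm; S = I/c = 16 331 mm³.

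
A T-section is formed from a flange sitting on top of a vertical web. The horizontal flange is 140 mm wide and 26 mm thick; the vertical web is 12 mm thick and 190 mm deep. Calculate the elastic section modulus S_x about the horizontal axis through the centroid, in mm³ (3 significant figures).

Split into non-overlapping primitives; take the origin at the lower-left of the bounding box.
Flange: 140 × 26, A = 3 640 mm², y = 203 mm, Ī = 205 053 mm⁴.
Web: 12 × 190, A = 2 280 mm², y = 95 mm, Ī = 6 859 000 mm⁴.
Centroid: ȳ = ΣA·y / ΣA = 161.41 mm.
Transfer each piece to the horizontal axis through the centroid using Ī + A·d² with d = y − 161.41:
  flange: d = 41.595 mm → contributes +6 502 655 mm⁴
  web: d = -66.405 mm → contributes +16 913 066 mm⁴
Total I = 23 415 720 mm⁴.
Extreme fibre distance c = 161.41 mm; S = I/c = 145 074 mm³.

S_x ≈ 1.45 × 10⁵ mm³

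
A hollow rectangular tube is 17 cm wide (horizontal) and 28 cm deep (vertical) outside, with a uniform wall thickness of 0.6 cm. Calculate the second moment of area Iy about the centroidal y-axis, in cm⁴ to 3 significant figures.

Iy ≈ 2650 cm⁴

Decompose the section into non-overlapping parts with the origin at the bottom-left of its bounding rectangle.
Outer rectangle: 17 × 28, A = 476 cm², x = 8.5 cm, Ī = 11 464 cm⁴.
Inner void (subtracted): 15.8 × 26.8, A = 423.44 cm², x = 8.5 cm, Ī = 8 809 cm⁴.
By symmetry the centroid is at mid-width, x̄ = 8.5 cm.
All pieces are centred on the centroidal y-axis, so I = ΣĪ (holes subtracted) = 2654.7 cm⁴.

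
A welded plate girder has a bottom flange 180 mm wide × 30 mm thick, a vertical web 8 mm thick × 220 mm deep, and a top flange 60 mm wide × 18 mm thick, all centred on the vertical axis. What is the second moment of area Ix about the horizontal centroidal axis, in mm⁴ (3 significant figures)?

Ix ≈ 7.10 × 10⁷ mm⁴

Break the section into simple shapes (no overlaps), measuring from the bottom-left corner of the bounding box.
Bottom plate: 180 × 30, A = 5 400 mm², y = 15 mm, Ī = 405 000 mm⁴.
Web plate: 8 × 220, A = 1 760 mm², y = 140 mm, Ī = 7 098 667 mm⁴.
Top plate: 60 × 18, A = 1 080 mm², y = 259 mm, Ī = 29 160 mm⁴.
Centroid: ȳ = ΣA·y / ΣA = 73.68 mm.
Transfer each piece to the horizontal centroidal axis using Ī + A·d² with d = y − 73.68:
  bottom plate: d = -58.68 mm → contributes +18 998 803 mm⁴
  web plate: d = 66.32 mm → contributes +14 839 840 mm⁴
  top plate: d = 185.32 mm → contributes +37 120 298 mm⁴
Total I = 70 958 941 mm⁴.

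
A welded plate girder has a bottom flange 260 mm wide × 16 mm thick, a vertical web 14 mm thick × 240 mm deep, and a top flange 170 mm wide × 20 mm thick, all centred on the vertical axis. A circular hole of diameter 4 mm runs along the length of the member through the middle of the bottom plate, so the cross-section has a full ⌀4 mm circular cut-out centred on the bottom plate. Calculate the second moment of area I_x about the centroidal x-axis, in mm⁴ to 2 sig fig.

I_x ≈ 1.4 × 10⁸ mm⁴

Decompose the section into non-overlapping parts with the origin at the bottom-left of its bounding rectangle.
Bottom plate: 260 × 16, A = 4 160 mm², y = 8 mm, Ī = 88 747 mm⁴.
Web plate: 14 × 240, A = 3 360 mm², y = 136 mm, Ī = 16 128 000 mm⁴.
Top plate: 170 × 20, A = 3 400 mm², y = 266 mm, Ī = 113 333 mm⁴.
Hole (subtracted): ⌀4, A = 12.57 mm², y = 8 mm, Ī = 12.57 mm⁴.
Centroid: ȳ = ΣA·y / ΣA = 127.9 mm.
Transfer each piece to the centroidal x-axis using Ī + A·d² with d = y − 127.9:
  bottom plate: d = -119.9 mm → contributes +59 845 282 mm⁴
  web plate: d = 8.148 mm → contributes +16 351 059 mm⁴
  top plate: d = 138.1 mm → contributes +65 001 696 mm⁴
  hole: d = -119.9 mm → contributes −180 523 mm⁴
Total I = 141 017 513 mm⁴.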